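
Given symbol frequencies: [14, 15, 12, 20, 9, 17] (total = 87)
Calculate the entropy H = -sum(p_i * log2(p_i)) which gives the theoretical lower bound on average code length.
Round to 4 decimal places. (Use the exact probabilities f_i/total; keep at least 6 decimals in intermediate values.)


Per-symbol terms -p_i * log2(p_i) with p_i = f_i/87:
  p = 14/87 = 0.160920: log2(p) = -2.635589, -p*log2(p) = 0.424118
  p = 15/87 = 0.172414: log2(p) = -2.536053, -p*log2(p) = 0.437251
  p = 12/87 = 0.137931: log2(p) = -2.857981, -p*log2(p) = 0.394204
  p = 20/87 = 0.229885: log2(p) = -2.121015, -p*log2(p) = 0.487590
  p = 9/87 = 0.103448: log2(p) = -3.273018, -p*log2(p) = 0.338588
  p = 17/87 = 0.195402: log2(p) = -2.355481, -p*log2(p) = 0.460266
H = 0.424118 + 0.437251 + 0.394204 + 0.487590 + 0.338588 + 0.460266 = 2.542017

H = 2.542 bits/symbol


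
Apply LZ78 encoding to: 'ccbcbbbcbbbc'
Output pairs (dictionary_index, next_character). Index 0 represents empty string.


LZ78 encoding steps:
Dictionary: {0: ''}
Step 1: w='' (idx 0), next='c' -> output (0, 'c'), add 'c' as idx 1
Step 2: w='c' (idx 1), next='b' -> output (1, 'b'), add 'cb' as idx 2
Step 3: w='cb' (idx 2), next='b' -> output (2, 'b'), add 'cbb' as idx 3
Step 4: w='' (idx 0), next='b' -> output (0, 'b'), add 'b' as idx 4
Step 5: w='cbb' (idx 3), next='b' -> output (3, 'b'), add 'cbbb' as idx 5
Step 6: w='c' (idx 1), end of input -> output (1, '')


Encoded: [(0, 'c'), (1, 'b'), (2, 'b'), (0, 'b'), (3, 'b'), (1, '')]


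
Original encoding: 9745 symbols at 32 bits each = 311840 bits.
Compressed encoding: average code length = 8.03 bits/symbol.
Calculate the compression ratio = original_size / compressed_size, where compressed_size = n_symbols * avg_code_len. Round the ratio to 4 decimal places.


original_size = n_symbols * orig_bits = 9745 * 32 = 311840 bits
compressed_size = n_symbols * avg_code_len = 9745 * 8.03 = 78252.35 bits
ratio = original_size / compressed_size = 311840 / 78252.35 = 3.9851

Compression ratio = 3.9851


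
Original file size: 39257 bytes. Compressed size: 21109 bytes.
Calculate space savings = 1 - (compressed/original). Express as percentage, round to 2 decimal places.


ratio = compressed/original = 21109/39257 = 0.537713
savings = 1 - ratio = 1 - 0.537713 = 0.462287
as a percentage: 0.462287 * 100 = 46.23%

Space savings = 1 - 21109/39257 = 46.23%


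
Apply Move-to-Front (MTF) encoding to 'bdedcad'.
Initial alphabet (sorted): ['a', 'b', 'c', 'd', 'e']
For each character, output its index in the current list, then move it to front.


MTF encoding:
'b': index 1 in ['a', 'b', 'c', 'd', 'e'] -> ['b', 'a', 'c', 'd', 'e']
'd': index 3 in ['b', 'a', 'c', 'd', 'e'] -> ['d', 'b', 'a', 'c', 'e']
'e': index 4 in ['d', 'b', 'a', 'c', 'e'] -> ['e', 'd', 'b', 'a', 'c']
'd': index 1 in ['e', 'd', 'b', 'a', 'c'] -> ['d', 'e', 'b', 'a', 'c']
'c': index 4 in ['d', 'e', 'b', 'a', 'c'] -> ['c', 'd', 'e', 'b', 'a']
'a': index 4 in ['c', 'd', 'e', 'b', 'a'] -> ['a', 'c', 'd', 'e', 'b']
'd': index 2 in ['a', 'c', 'd', 'e', 'b'] -> ['d', 'a', 'c', 'e', 'b']


Output: [1, 3, 4, 1, 4, 4, 2]


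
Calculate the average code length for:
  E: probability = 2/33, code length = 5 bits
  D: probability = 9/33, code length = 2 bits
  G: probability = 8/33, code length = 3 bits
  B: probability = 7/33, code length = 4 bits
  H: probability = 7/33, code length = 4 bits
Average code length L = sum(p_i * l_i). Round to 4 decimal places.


Weighted contributions p_i * l_i:
  E: (2/33) * 5 = 10/33
  D: (9/33) * 2 = 18/33
  G: (8/33) * 3 = 24/33
  B: (7/33) * 4 = 28/33
  H: (7/33) * 4 = 28/33
Sum = (10 + 18 + 24 + 28 + 28)/33 = 108/33

L = 108/33 = 3.2727 bits/symbol


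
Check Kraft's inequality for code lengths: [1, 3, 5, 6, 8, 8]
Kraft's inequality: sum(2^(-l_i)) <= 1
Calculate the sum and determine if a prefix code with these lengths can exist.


Sum = 2^(-1) + 2^(-3) + 2^(-5) + 2^(-6) + 2^(-8) + 2^(-8)
    = 0.5 + 0.125 + 0.03125 + 0.015625 + 0.00390625 + 0.00390625
    = 174/256 = 0.6796875
Since 0.6796875 <= 1, Kraft's inequality IS satisfied.
A prefix code with these lengths CAN exist.

Kraft sum = 0.6796875. Satisfied.


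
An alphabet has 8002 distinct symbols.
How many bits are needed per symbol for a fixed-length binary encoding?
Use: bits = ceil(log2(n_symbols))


log2(8002) = 12.9661
Bracket: 2^12 = 4096 < 8002 <= 2^13 = 8192
So ceil(log2(8002)) = 13

bits = ceil(log2(8002)) = ceil(12.9661) = 13 bits


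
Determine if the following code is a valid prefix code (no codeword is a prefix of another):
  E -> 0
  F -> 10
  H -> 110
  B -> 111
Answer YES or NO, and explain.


Checking each pair (does one codeword prefix another?):
  E='0' vs F='10': no prefix
  E='0' vs H='110': no prefix
  E='0' vs B='111': no prefix
  F='10' vs E='0': no prefix
  F='10' vs H='110': no prefix
  F='10' vs B='111': no prefix
  H='110' vs E='0': no prefix
  H='110' vs F='10': no prefix
  H='110' vs B='111': no prefix
  B='111' vs E='0': no prefix
  B='111' vs F='10': no prefix
  B='111' vs H='110': no prefix
No violation found over all pairs.

YES -- this is a valid prefix code. No codeword is a prefix of any other codeword.


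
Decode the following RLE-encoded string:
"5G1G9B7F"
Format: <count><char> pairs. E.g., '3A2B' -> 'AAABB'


Expanding each <count><char> pair:
  5G -> 'GGGGG'
  1G -> 'G'
  9B -> 'BBBBBBBBB'
  7F -> 'FFFFFFF'

Decoded = GGGGGGBBBBBBBBBFFFFFFF


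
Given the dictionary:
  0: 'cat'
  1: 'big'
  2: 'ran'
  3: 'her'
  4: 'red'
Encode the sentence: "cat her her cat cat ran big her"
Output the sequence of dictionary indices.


Look up each word in the dictionary:
  'cat' -> 0
  'her' -> 3
  'her' -> 3
  'cat' -> 0
  'cat' -> 0
  'ran' -> 2
  'big' -> 1
  'her' -> 3

Encoded: [0, 3, 3, 0, 0, 2, 1, 3]


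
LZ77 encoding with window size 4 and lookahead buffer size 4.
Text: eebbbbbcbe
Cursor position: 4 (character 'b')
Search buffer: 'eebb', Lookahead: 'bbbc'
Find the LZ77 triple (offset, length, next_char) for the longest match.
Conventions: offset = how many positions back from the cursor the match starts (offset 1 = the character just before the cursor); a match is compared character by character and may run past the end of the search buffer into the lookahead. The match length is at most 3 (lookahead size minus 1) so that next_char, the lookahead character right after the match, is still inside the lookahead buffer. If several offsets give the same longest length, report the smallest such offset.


Try each offset into the search buffer:
  offset=1 (pos 3, char 'b'): match length 3
  offset=2 (pos 2, char 'b'): match length 3
  offset=3 (pos 1, char 'e'): match length 0
  offset=4 (pos 0, char 'e'): match length 0
Longest match has length 3, found at offsets 1, 2; take the smallest, offset 1.
next_char = character at position 4 + 3 = 7 -> 'c'

Best match: offset=1, length=3 (matching 'bbb' starting at position 3)
LZ77 triple: (1, 3, 'c')


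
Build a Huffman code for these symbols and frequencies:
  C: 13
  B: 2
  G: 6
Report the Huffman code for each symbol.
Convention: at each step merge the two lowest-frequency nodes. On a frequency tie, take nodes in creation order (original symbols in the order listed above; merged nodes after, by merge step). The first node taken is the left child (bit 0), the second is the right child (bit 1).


Huffman tree construction:
Step 1: Merge B(2) + G(6) = 8
Step 2: Merge (B+G)(8) + C(13) = 21
Read each symbol's code off the tree from the root (left child = 0, right child = 1).

Codes:
  C: 1 (length 1)
  B: 00 (length 2)
  G: 01 (length 2)
Average code length: 29/21 = 1.3810 bits/symbol


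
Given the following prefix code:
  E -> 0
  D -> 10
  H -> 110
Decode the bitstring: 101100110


Decoding step by step:
Bits 10 -> D
Bits 110 -> H
Bits 0 -> E
Bits 110 -> H


Decoded message: DHEH


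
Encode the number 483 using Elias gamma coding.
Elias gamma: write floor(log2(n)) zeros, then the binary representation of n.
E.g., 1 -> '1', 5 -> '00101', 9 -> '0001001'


num_bits = floor(log2(483)) + 1 = 9
leading_zeros = num_bits - 1 = 8
binary(483) = 111100011

Elias gamma(483) = '00000000' + '111100011' = 00000000111100011 (17 bits)


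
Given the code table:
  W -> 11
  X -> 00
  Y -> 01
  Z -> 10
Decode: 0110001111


Decoding:
01 -> Y
10 -> Z
00 -> X
11 -> W
11 -> W


Result: YZXWW


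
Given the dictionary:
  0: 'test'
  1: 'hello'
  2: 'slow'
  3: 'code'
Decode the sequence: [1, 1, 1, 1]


Look up each index in the dictionary:
  1 -> 'hello'
  1 -> 'hello'
  1 -> 'hello'
  1 -> 'hello'

Decoded: "hello hello hello hello"


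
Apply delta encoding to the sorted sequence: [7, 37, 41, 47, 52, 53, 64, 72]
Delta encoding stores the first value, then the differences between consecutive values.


First value: 7
Deltas:
  37 - 7 = 30
  41 - 37 = 4
  47 - 41 = 6
  52 - 47 = 5
  53 - 52 = 1
  64 - 53 = 11
  72 - 64 = 8


Delta encoded: [7, 30, 4, 6, 5, 1, 11, 8]


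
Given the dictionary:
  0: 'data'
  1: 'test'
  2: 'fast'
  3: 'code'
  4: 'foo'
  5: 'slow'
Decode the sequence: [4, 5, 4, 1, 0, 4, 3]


Look up each index in the dictionary:
  4 -> 'foo'
  5 -> 'slow'
  4 -> 'foo'
  1 -> 'test'
  0 -> 'data'
  4 -> 'foo'
  3 -> 'code'

Decoded: "foo slow foo test data foo code"


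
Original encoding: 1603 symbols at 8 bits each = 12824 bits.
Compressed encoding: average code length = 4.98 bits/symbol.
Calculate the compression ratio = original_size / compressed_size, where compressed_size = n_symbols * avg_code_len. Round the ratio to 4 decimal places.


original_size = n_symbols * orig_bits = 1603 * 8 = 12824 bits
compressed_size = n_symbols * avg_code_len = 1603 * 4.98 = 7982.94 bits
ratio = original_size / compressed_size = 12824 / 7982.94 = 1.6064

Compression ratio = 1.6064


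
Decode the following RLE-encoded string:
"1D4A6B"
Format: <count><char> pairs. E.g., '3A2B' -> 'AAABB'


Expanding each <count><char> pair:
  1D -> 'D'
  4A -> 'AAAA'
  6B -> 'BBBBBB'

Decoded = DAAAABBBBBB


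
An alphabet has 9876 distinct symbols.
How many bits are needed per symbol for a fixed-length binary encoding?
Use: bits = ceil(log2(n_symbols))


log2(9876) = 13.2697
Bracket: 2^13 = 8192 < 9876 <= 2^14 = 16384
So ceil(log2(9876)) = 14

bits = ceil(log2(9876)) = ceil(13.2697) = 14 bits


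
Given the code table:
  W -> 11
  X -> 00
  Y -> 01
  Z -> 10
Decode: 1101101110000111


Decoding:
11 -> W
01 -> Y
10 -> Z
11 -> W
10 -> Z
00 -> X
01 -> Y
11 -> W


Result: WYZWZXYW


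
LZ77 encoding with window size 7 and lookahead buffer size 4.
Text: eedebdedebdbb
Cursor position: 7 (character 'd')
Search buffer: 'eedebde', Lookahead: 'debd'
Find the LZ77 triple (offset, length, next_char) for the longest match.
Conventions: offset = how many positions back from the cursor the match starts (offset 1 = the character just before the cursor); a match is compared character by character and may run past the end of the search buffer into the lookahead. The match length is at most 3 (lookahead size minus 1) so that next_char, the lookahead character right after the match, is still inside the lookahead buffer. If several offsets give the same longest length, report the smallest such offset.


Try each offset into the search buffer:
  offset=1 (pos 6, char 'e'): match length 0
  offset=2 (pos 5, char 'd'): match length 2
  offset=3 (pos 4, char 'b'): match length 0
  offset=4 (pos 3, char 'e'): match length 0
  offset=5 (pos 2, char 'd'): match length 3
  offset=6 (pos 1, char 'e'): match length 0
  offset=7 (pos 0, char 'e'): match length 0
Longest match has length 3 at offset 5.
next_char = character at position 7 + 3 = 10 -> 'd'

Best match: offset=5, length=3 (matching 'deb' starting at position 2)
LZ77 triple: (5, 3, 'd')


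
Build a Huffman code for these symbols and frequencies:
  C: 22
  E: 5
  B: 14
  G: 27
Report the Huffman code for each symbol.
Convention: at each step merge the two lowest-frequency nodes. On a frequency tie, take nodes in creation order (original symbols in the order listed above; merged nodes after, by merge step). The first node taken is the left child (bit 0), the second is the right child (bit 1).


Huffman tree construction:
Step 1: Merge E(5) + B(14) = 19
Step 2: Merge (E+B)(19) + C(22) = 41
Step 3: Merge G(27) + ((E+B)+C)(41) = 68
Read each symbol's code off the tree from the root (left child = 0, right child = 1).

Codes:
  C: 11 (length 2)
  E: 100 (length 3)
  B: 101 (length 3)
  G: 0 (length 1)
Average code length: 128/68 = 1.8824 bits/symbol


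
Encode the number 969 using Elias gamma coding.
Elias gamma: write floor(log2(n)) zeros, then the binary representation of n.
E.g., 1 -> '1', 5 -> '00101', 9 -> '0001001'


num_bits = floor(log2(969)) + 1 = 10
leading_zeros = num_bits - 1 = 9
binary(969) = 1111001001

Elias gamma(969) = '000000000' + '1111001001' = 0000000001111001001 (19 bits)


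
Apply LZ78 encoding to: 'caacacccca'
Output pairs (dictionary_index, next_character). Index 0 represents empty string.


LZ78 encoding steps:
Dictionary: {0: ''}
Step 1: w='' (idx 0), next='c' -> output (0, 'c'), add 'c' as idx 1
Step 2: w='' (idx 0), next='a' -> output (0, 'a'), add 'a' as idx 2
Step 3: w='a' (idx 2), next='c' -> output (2, 'c'), add 'ac' as idx 3
Step 4: w='ac' (idx 3), next='c' -> output (3, 'c'), add 'acc' as idx 4
Step 5: w='c' (idx 1), next='c' -> output (1, 'c'), add 'cc' as idx 5
Step 6: w='a' (idx 2), end of input -> output (2, '')


Encoded: [(0, 'c'), (0, 'a'), (2, 'c'), (3, 'c'), (1, 'c'), (2, '')]


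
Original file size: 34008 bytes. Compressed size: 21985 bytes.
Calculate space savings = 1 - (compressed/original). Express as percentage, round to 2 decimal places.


ratio = compressed/original = 21985/34008 = 0.646466
savings = 1 - ratio = 1 - 0.646466 = 0.353534
as a percentage: 0.353534 * 100 = 35.35%

Space savings = 1 - 21985/34008 = 35.35%


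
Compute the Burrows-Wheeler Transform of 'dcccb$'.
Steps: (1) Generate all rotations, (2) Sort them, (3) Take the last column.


Rotations (sorted):
  0: $dcccb -> last char: b
  1: b$dccc -> last char: c
  2: cb$dcc -> last char: c
  3: ccb$dc -> last char: c
  4: cccb$d -> last char: d
  5: dcccb$ -> last char: $


BWT = bcccd$


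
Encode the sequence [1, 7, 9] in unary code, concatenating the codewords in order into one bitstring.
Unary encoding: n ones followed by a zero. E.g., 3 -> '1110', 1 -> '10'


Encode each number as n ones followed by a terminating 0:
  1 -> 10 (2 bits)
  7 -> 11111110 (8 bits)
  9 -> 1111111110 (10 bits)
Total length = 2 + 8 + 10 = 20 bits.

Unary([1, 7, 9]) = 10111111101111111110 (20 bits)


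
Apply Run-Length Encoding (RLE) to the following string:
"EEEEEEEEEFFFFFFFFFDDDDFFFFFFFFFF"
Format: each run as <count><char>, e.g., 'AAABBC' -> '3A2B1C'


Scanning runs left to right:
  i=0: run of 'E' x 9 -> '9E'
  i=9: run of 'F' x 9 -> '9F'
  i=18: run of 'D' x 4 -> '4D'
  i=22: run of 'F' x 10 -> '10F'

RLE = 9E9F4D10F


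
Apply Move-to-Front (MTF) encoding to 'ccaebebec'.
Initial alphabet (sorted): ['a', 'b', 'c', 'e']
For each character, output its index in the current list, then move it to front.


MTF encoding:
'c': index 2 in ['a', 'b', 'c', 'e'] -> ['c', 'a', 'b', 'e']
'c': index 0 in ['c', 'a', 'b', 'e'] -> ['c', 'a', 'b', 'e']
'a': index 1 in ['c', 'a', 'b', 'e'] -> ['a', 'c', 'b', 'e']
'e': index 3 in ['a', 'c', 'b', 'e'] -> ['e', 'a', 'c', 'b']
'b': index 3 in ['e', 'a', 'c', 'b'] -> ['b', 'e', 'a', 'c']
'e': index 1 in ['b', 'e', 'a', 'c'] -> ['e', 'b', 'a', 'c']
'b': index 1 in ['e', 'b', 'a', 'c'] -> ['b', 'e', 'a', 'c']
'e': index 1 in ['b', 'e', 'a', 'c'] -> ['e', 'b', 'a', 'c']
'c': index 3 in ['e', 'b', 'a', 'c'] -> ['c', 'e', 'b', 'a']


Output: [2, 0, 1, 3, 3, 1, 1, 1, 3]


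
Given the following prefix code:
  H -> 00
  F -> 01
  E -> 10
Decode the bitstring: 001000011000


Decoding step by step:
Bits 00 -> H
Bits 10 -> E
Bits 00 -> H
Bits 01 -> F
Bits 10 -> E
Bits 00 -> H


Decoded message: HEHFEH


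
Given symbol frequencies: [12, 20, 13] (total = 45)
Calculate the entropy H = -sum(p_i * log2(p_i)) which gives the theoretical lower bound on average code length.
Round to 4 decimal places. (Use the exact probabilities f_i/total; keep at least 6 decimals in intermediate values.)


Per-symbol terms -p_i * log2(p_i) with p_i = f_i/45:
  p = 12/45 = 0.266667: log2(p) = -1.906891, -p*log2(p) = 0.508504
  p = 20/45 = 0.444444: log2(p) = -1.169925, -p*log2(p) = 0.519967
  p = 13/45 = 0.288889: log2(p) = -1.791413, -p*log2(p) = 0.517519
H = 0.508504 + 0.519967 + 0.517519 = 1.545990

H = 1.546 bits/symbol


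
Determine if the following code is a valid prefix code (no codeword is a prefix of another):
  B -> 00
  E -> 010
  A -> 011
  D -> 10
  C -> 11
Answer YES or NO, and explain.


Checking each pair (does one codeword prefix another?):
  B='00' vs E='010': no prefix
  B='00' vs A='011': no prefix
  B='00' vs D='10': no prefix
  B='00' vs C='11': no prefix
  E='010' vs B='00': no prefix
  E='010' vs A='011': no prefix
  E='010' vs D='10': no prefix
  E='010' vs C='11': no prefix
  A='011' vs B='00': no prefix
  A='011' vs E='010': no prefix
  A='011' vs D='10': no prefix
  A='011' vs C='11': no prefix
  D='10' vs B='00': no prefix
  D='10' vs E='010': no prefix
  D='10' vs A='011': no prefix
  D='10' vs C='11': no prefix
  C='11' vs B='00': no prefix
  C='11' vs E='010': no prefix
  C='11' vs A='011': no prefix
  C='11' vs D='10': no prefix
No violation found over all pairs.

YES -- this is a valid prefix code. No codeword is a prefix of any other codeword.


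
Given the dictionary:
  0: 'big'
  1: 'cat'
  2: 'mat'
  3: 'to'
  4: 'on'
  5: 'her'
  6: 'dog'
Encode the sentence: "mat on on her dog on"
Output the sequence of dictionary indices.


Look up each word in the dictionary:
  'mat' -> 2
  'on' -> 4
  'on' -> 4
  'her' -> 5
  'dog' -> 6
  'on' -> 4

Encoded: [2, 4, 4, 5, 6, 4]


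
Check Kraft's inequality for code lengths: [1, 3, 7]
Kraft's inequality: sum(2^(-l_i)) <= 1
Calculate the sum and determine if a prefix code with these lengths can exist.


Sum = 2^(-1) + 2^(-3) + 2^(-7)
    = 0.5 + 0.125 + 0.0078125
    = 81/128 = 0.6328125
Since 0.6328125 <= 1, Kraft's inequality IS satisfied.
A prefix code with these lengths CAN exist.

Kraft sum = 0.6328125. Satisfied.


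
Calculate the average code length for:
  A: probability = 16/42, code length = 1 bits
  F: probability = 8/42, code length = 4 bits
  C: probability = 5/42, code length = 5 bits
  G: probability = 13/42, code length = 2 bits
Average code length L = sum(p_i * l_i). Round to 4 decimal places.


Weighted contributions p_i * l_i:
  A: (16/42) * 1 = 16/42
  F: (8/42) * 4 = 32/42
  C: (5/42) * 5 = 25/42
  G: (13/42) * 2 = 26/42
Sum = (16 + 32 + 25 + 26)/42 = 99/42

L = 99/42 = 2.3571 bits/symbol


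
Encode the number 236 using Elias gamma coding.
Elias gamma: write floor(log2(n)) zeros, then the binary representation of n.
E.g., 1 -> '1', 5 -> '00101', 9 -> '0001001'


num_bits = floor(log2(236)) + 1 = 8
leading_zeros = num_bits - 1 = 7
binary(236) = 11101100

Elias gamma(236) = '0000000' + '11101100' = 000000011101100 (15 bits)


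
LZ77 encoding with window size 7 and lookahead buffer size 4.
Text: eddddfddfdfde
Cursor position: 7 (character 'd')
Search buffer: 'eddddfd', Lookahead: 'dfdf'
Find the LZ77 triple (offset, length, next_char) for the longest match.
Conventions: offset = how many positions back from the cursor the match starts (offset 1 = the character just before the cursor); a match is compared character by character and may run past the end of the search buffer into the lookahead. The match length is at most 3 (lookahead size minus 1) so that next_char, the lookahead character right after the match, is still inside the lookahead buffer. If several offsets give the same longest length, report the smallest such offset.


Try each offset into the search buffer:
  offset=1 (pos 6, char 'd'): match length 1
  offset=2 (pos 5, char 'f'): match length 0
  offset=3 (pos 4, char 'd'): match length 3
  offset=4 (pos 3, char 'd'): match length 1
  offset=5 (pos 2, char 'd'): match length 1
  offset=6 (pos 1, char 'd'): match length 1
  offset=7 (pos 0, char 'e'): match length 0
Longest match has length 3 at offset 3.
next_char = character at position 7 + 3 = 10 -> 'f'

Best match: offset=3, length=3 (matching 'dfd' starting at position 4)
LZ77 triple: (3, 3, 'f')


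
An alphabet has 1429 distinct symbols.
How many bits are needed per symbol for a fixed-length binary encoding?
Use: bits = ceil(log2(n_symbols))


log2(1429) = 10.4808
Bracket: 2^10 = 1024 < 1429 <= 2^11 = 2048
So ceil(log2(1429)) = 11

bits = ceil(log2(1429)) = ceil(10.4808) = 11 bits


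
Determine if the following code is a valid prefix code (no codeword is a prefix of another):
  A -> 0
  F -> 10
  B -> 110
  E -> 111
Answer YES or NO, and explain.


Checking each pair (does one codeword prefix another?):
  A='0' vs F='10': no prefix
  A='0' vs B='110': no prefix
  A='0' vs E='111': no prefix
  F='10' vs A='0': no prefix
  F='10' vs B='110': no prefix
  F='10' vs E='111': no prefix
  B='110' vs A='0': no prefix
  B='110' vs F='10': no prefix
  B='110' vs E='111': no prefix
  E='111' vs A='0': no prefix
  E='111' vs F='10': no prefix
  E='111' vs B='110': no prefix
No violation found over all pairs.

YES -- this is a valid prefix code. No codeword is a prefix of any other codeword.


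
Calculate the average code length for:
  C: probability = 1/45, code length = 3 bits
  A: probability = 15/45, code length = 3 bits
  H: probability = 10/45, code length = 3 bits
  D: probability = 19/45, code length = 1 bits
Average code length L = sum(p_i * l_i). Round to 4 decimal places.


Weighted contributions p_i * l_i:
  C: (1/45) * 3 = 3/45
  A: (15/45) * 3 = 45/45
  H: (10/45) * 3 = 30/45
  D: (19/45) * 1 = 19/45
Sum = (3 + 45 + 30 + 19)/45 = 97/45

L = 97/45 = 2.1556 bits/symbol


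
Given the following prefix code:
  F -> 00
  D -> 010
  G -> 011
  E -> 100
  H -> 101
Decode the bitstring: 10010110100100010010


Decoding step by step:
Bits 100 -> E
Bits 101 -> H
Bits 101 -> H
Bits 00 -> F
Bits 100 -> E
Bits 010 -> D
Bits 010 -> D


Decoded message: EHHFEDD


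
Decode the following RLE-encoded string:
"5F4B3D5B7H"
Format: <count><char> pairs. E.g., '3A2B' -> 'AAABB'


Expanding each <count><char> pair:
  5F -> 'FFFFF'
  4B -> 'BBBB'
  3D -> 'DDD'
  5B -> 'BBBBB'
  7H -> 'HHHHHHH'

Decoded = FFFFFBBBBDDDBBBBBHHHHHHH


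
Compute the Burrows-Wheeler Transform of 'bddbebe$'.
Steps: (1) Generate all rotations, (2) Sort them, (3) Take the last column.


Rotations (sorted):
  0: $bddbebe -> last char: e
  1: bddbebe$ -> last char: $
  2: be$bddbe -> last char: e
  3: bebe$bdd -> last char: d
  4: dbebe$bd -> last char: d
  5: ddbebe$b -> last char: b
  6: e$bddbeb -> last char: b
  7: ebe$bddb -> last char: b


BWT = e$eddbbb


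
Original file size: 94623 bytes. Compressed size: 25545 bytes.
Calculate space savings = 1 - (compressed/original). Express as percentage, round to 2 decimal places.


ratio = compressed/original = 25545/94623 = 0.269966
savings = 1 - ratio = 1 - 0.269966 = 0.730034
as a percentage: 0.730034 * 100 = 73.0%

Space savings = 1 - 25545/94623 = 73.0%


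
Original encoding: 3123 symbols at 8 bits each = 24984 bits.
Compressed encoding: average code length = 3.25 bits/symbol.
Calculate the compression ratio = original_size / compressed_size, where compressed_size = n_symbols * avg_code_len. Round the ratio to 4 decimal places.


original_size = n_symbols * orig_bits = 3123 * 8 = 24984 bits
compressed_size = n_symbols * avg_code_len = 3123 * 3.25 = 10149.75 bits
ratio = original_size / compressed_size = 24984 / 10149.75 = 2.4615

Compression ratio = 2.4615


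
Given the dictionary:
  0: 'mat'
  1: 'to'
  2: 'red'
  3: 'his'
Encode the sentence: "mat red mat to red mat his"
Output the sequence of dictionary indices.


Look up each word in the dictionary:
  'mat' -> 0
  'red' -> 2
  'mat' -> 0
  'to' -> 1
  'red' -> 2
  'mat' -> 0
  'his' -> 3

Encoded: [0, 2, 0, 1, 2, 0, 3]


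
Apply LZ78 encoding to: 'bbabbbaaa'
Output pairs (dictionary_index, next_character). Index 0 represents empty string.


LZ78 encoding steps:
Dictionary: {0: ''}
Step 1: w='' (idx 0), next='b' -> output (0, 'b'), add 'b' as idx 1
Step 2: w='b' (idx 1), next='a' -> output (1, 'a'), add 'ba' as idx 2
Step 3: w='b' (idx 1), next='b' -> output (1, 'b'), add 'bb' as idx 3
Step 4: w='ba' (idx 2), next='a' -> output (2, 'a'), add 'baa' as idx 4
Step 5: w='' (idx 0), next='a' -> output (0, 'a'), add 'a' as idx 5


Encoded: [(0, 'b'), (1, 'a'), (1, 'b'), (2, 'a'), (0, 'a')]


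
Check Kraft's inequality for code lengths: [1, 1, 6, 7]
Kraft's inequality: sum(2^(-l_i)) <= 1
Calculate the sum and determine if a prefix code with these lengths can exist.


Sum = 2^(-1) + 2^(-1) + 2^(-6) + 2^(-7)
    = 0.5 + 0.5 + 0.015625 + 0.0078125
    = 131/128 = 1.0234375
Since 1.0234375 > 1, Kraft's inequality is NOT satisfied.
A prefix code with these lengths CANNOT exist.

Kraft sum = 1.0234375. Not satisfied.


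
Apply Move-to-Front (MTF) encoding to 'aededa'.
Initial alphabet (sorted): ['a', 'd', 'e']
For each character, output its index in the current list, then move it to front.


MTF encoding:
'a': index 0 in ['a', 'd', 'e'] -> ['a', 'd', 'e']
'e': index 2 in ['a', 'd', 'e'] -> ['e', 'a', 'd']
'd': index 2 in ['e', 'a', 'd'] -> ['d', 'e', 'a']
'e': index 1 in ['d', 'e', 'a'] -> ['e', 'd', 'a']
'd': index 1 in ['e', 'd', 'a'] -> ['d', 'e', 'a']
'a': index 2 in ['d', 'e', 'a'] -> ['a', 'd', 'e']


Output: [0, 2, 2, 1, 1, 2]


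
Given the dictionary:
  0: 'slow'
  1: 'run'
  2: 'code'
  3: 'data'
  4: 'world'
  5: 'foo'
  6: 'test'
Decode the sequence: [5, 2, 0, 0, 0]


Look up each index in the dictionary:
  5 -> 'foo'
  2 -> 'code'
  0 -> 'slow'
  0 -> 'slow'
  0 -> 'slow'

Decoded: "foo code slow slow slow"


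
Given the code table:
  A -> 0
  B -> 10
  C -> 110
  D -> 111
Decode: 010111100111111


Decoding:
0 -> A
10 -> B
111 -> D
10 -> B
0 -> A
111 -> D
111 -> D


Result: ABDBADD


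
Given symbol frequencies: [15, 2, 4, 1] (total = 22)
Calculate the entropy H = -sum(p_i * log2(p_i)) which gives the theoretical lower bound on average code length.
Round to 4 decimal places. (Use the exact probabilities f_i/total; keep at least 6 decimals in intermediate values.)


Per-symbol terms -p_i * log2(p_i) with p_i = f_i/22:
  p = 15/22 = 0.681818: log2(p) = -0.552541, -p*log2(p) = 0.376733
  p = 2/22 = 0.090909: log2(p) = -3.459432, -p*log2(p) = 0.314494
  p = 4/22 = 0.181818: log2(p) = -2.459432, -p*log2(p) = 0.447169
  p = 1/22 = 0.045455: log2(p) = -4.459432, -p*log2(p) = 0.202701
H = 0.376733 + 0.314494 + 0.447169 + 0.202701 = 1.341097

H = 1.3411 bits/symbol


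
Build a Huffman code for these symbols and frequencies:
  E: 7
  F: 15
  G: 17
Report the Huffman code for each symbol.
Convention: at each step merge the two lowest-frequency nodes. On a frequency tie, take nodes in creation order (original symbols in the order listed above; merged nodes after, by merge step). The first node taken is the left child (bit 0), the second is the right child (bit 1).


Huffman tree construction:
Step 1: Merge E(7) + F(15) = 22
Step 2: Merge G(17) + (E+F)(22) = 39
Read each symbol's code off the tree from the root (left child = 0, right child = 1).

Codes:
  E: 10 (length 2)
  F: 11 (length 2)
  G: 0 (length 1)
Average code length: 61/39 = 1.5641 bits/symbol


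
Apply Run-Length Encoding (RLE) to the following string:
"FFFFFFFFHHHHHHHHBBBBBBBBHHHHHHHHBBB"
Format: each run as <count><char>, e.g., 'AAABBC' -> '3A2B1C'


Scanning runs left to right:
  i=0: run of 'F' x 8 -> '8F'
  i=8: run of 'H' x 8 -> '8H'
  i=16: run of 'B' x 8 -> '8B'
  i=24: run of 'H' x 8 -> '8H'
  i=32: run of 'B' x 3 -> '3B'

RLE = 8F8H8B8H3B


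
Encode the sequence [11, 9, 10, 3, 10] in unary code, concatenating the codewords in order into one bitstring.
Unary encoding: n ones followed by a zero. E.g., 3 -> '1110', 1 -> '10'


Encode each number as n ones followed by a terminating 0:
  11 -> 111111111110 (12 bits)
  9 -> 1111111110 (10 bits)
  10 -> 11111111110 (11 bits)
  3 -> 1110 (4 bits)
  10 -> 11111111110 (11 bits)
Total length = 12 + 10 + 11 + 4 + 11 = 48 bits.

Unary([11, 9, 10, 3, 10]) = 111111111110111111111011111111110111011111111110 (48 bits)


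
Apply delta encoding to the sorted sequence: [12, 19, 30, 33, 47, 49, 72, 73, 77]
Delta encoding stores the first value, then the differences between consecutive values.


First value: 12
Deltas:
  19 - 12 = 7
  30 - 19 = 11
  33 - 30 = 3
  47 - 33 = 14
  49 - 47 = 2
  72 - 49 = 23
  73 - 72 = 1
  77 - 73 = 4


Delta encoded: [12, 7, 11, 3, 14, 2, 23, 1, 4]


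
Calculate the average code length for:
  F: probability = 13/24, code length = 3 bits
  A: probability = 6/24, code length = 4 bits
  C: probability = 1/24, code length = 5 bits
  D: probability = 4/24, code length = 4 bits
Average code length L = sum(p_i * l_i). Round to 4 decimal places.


Weighted contributions p_i * l_i:
  F: (13/24) * 3 = 39/24
  A: (6/24) * 4 = 24/24
  C: (1/24) * 5 = 5/24
  D: (4/24) * 4 = 16/24
Sum = (39 + 24 + 5 + 16)/24 = 84/24

L = 84/24 = 3.5000 bits/symbol


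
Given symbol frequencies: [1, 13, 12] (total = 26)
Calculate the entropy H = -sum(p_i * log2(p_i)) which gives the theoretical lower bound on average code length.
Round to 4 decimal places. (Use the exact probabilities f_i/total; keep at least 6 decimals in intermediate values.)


Per-symbol terms -p_i * log2(p_i) with p_i = f_i/26:
  p = 1/26 = 0.038462: log2(p) = -4.700440, -p*log2(p) = 0.180786
  p = 13/26 = 0.500000: log2(p) = -1.000000, -p*log2(p) = 0.500000
  p = 12/26 = 0.461538: log2(p) = -1.115477, -p*log2(p) = 0.514836
H = 0.180786 + 0.500000 + 0.514836 = 1.195622

H = 1.1956 bits/symbol


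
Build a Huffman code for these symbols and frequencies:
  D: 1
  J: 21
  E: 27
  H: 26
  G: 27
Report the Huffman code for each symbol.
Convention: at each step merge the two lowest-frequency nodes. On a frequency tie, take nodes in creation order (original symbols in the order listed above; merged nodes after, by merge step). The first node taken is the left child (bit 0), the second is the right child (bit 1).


Huffman tree construction:
Step 1: Merge D(1) + J(21) = 22
Step 2: Merge (D+J)(22) + H(26) = 48
Step 3: Merge E(27) + G(27) = 54
Step 4: Merge ((D+J)+H)(48) + (E+G)(54) = 102
Read each symbol's code off the tree from the root (left child = 0, right child = 1).

Codes:
  D: 000 (length 3)
  J: 001 (length 3)
  E: 10 (length 2)
  H: 01 (length 2)
  G: 11 (length 2)
Average code length: 226/102 = 2.2157 bits/symbol


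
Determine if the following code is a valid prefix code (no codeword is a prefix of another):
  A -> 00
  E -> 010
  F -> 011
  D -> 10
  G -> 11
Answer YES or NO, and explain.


Checking each pair (does one codeword prefix another?):
  A='00' vs E='010': no prefix
  A='00' vs F='011': no prefix
  A='00' vs D='10': no prefix
  A='00' vs G='11': no prefix
  E='010' vs A='00': no prefix
  E='010' vs F='011': no prefix
  E='010' vs D='10': no prefix
  E='010' vs G='11': no prefix
  F='011' vs A='00': no prefix
  F='011' vs E='010': no prefix
  F='011' vs D='10': no prefix
  F='011' vs G='11': no prefix
  D='10' vs A='00': no prefix
  D='10' vs E='010': no prefix
  D='10' vs F='011': no prefix
  D='10' vs G='11': no prefix
  G='11' vs A='00': no prefix
  G='11' vs E='010': no prefix
  G='11' vs F='011': no prefix
  G='11' vs D='10': no prefix
No violation found over all pairs.

YES -- this is a valid prefix code. No codeword is a prefix of any other codeword.


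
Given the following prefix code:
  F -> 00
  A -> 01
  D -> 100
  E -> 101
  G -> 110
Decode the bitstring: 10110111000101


Decoding step by step:
Bits 101 -> E
Bits 101 -> E
Bits 110 -> G
Bits 00 -> F
Bits 101 -> E


Decoded message: EEGFE


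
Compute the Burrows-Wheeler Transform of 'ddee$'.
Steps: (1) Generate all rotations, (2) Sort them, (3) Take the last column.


Rotations (sorted):
  0: $ddee -> last char: e
  1: ddee$ -> last char: $
  2: dee$d -> last char: d
  3: e$dde -> last char: e
  4: ee$dd -> last char: d


BWT = e$ded


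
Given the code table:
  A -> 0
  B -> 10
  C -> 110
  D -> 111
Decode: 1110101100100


Decoding:
111 -> D
0 -> A
10 -> B
110 -> C
0 -> A
10 -> B
0 -> A


Result: DABCABA


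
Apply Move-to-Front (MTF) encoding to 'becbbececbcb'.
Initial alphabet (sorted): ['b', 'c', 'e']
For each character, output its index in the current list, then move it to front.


MTF encoding:
'b': index 0 in ['b', 'c', 'e'] -> ['b', 'c', 'e']
'e': index 2 in ['b', 'c', 'e'] -> ['e', 'b', 'c']
'c': index 2 in ['e', 'b', 'c'] -> ['c', 'e', 'b']
'b': index 2 in ['c', 'e', 'b'] -> ['b', 'c', 'e']
'b': index 0 in ['b', 'c', 'e'] -> ['b', 'c', 'e']
'e': index 2 in ['b', 'c', 'e'] -> ['e', 'b', 'c']
'c': index 2 in ['e', 'b', 'c'] -> ['c', 'e', 'b']
'e': index 1 in ['c', 'e', 'b'] -> ['e', 'c', 'b']
'c': index 1 in ['e', 'c', 'b'] -> ['c', 'e', 'b']
'b': index 2 in ['c', 'e', 'b'] -> ['b', 'c', 'e']
'c': index 1 in ['b', 'c', 'e'] -> ['c', 'b', 'e']
'b': index 1 in ['c', 'b', 'e'] -> ['b', 'c', 'e']


Output: [0, 2, 2, 2, 0, 2, 2, 1, 1, 2, 1, 1]


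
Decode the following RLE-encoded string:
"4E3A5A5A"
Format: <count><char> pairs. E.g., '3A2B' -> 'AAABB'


Expanding each <count><char> pair:
  4E -> 'EEEE'
  3A -> 'AAA'
  5A -> 'AAAAA'
  5A -> 'AAAAA'

Decoded = EEEEAAAAAAAAAAAAA


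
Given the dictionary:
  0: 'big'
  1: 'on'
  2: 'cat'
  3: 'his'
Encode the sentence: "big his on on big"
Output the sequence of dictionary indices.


Look up each word in the dictionary:
  'big' -> 0
  'his' -> 3
  'on' -> 1
  'on' -> 1
  'big' -> 0

Encoded: [0, 3, 1, 1, 0]


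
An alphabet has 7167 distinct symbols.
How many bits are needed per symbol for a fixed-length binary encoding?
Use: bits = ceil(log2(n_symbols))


log2(7167) = 12.8072
Bracket: 2^12 = 4096 < 7167 <= 2^13 = 8192
So ceil(log2(7167)) = 13

bits = ceil(log2(7167)) = ceil(12.8072) = 13 bits


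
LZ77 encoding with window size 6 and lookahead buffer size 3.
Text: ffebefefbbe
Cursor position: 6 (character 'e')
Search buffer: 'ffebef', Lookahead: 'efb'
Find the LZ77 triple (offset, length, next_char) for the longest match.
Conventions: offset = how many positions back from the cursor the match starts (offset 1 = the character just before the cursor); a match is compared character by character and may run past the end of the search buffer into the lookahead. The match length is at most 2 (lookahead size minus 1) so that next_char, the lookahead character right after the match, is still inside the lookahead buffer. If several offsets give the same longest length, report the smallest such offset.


Try each offset into the search buffer:
  offset=1 (pos 5, char 'f'): match length 0
  offset=2 (pos 4, char 'e'): match length 2
  offset=3 (pos 3, char 'b'): match length 0
  offset=4 (pos 2, char 'e'): match length 1
  offset=5 (pos 1, char 'f'): match length 0
  offset=6 (pos 0, char 'f'): match length 0
Longest match has length 2 at offset 2.
next_char = character at position 6 + 2 = 8 -> 'b'

Best match: offset=2, length=2 (matching 'ef' starting at position 4)
LZ77 triple: (2, 2, 'b')


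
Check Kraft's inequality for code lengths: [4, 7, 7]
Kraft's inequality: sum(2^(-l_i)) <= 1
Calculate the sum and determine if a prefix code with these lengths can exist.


Sum = 2^(-4) + 2^(-7) + 2^(-7)
    = 0.0625 + 0.0078125 + 0.0078125
    = 10/128 = 0.078125
Since 0.078125 <= 1, Kraft's inequality IS satisfied.
A prefix code with these lengths CAN exist.

Kraft sum = 0.078125. Satisfied.


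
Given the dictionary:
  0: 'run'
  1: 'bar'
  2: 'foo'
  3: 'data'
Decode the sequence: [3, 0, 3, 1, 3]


Look up each index in the dictionary:
  3 -> 'data'
  0 -> 'run'
  3 -> 'data'
  1 -> 'bar'
  3 -> 'data'

Decoded: "data run data bar data"


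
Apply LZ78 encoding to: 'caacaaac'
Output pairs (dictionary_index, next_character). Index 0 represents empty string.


LZ78 encoding steps:
Dictionary: {0: ''}
Step 1: w='' (idx 0), next='c' -> output (0, 'c'), add 'c' as idx 1
Step 2: w='' (idx 0), next='a' -> output (0, 'a'), add 'a' as idx 2
Step 3: w='a' (idx 2), next='c' -> output (2, 'c'), add 'ac' as idx 3
Step 4: w='a' (idx 2), next='a' -> output (2, 'a'), add 'aa' as idx 4
Step 5: w='ac' (idx 3), end of input -> output (3, '')


Encoded: [(0, 'c'), (0, 'a'), (2, 'c'), (2, 'a'), (3, '')]


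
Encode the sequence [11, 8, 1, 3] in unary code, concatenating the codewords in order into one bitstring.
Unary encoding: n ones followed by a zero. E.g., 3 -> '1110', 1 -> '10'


Encode each number as n ones followed by a terminating 0:
  11 -> 111111111110 (12 bits)
  8 -> 111111110 (9 bits)
  1 -> 10 (2 bits)
  3 -> 1110 (4 bits)
Total length = 12 + 9 + 2 + 4 = 27 bits.

Unary([11, 8, 1, 3]) = 111111111110111111110101110 (27 bits)


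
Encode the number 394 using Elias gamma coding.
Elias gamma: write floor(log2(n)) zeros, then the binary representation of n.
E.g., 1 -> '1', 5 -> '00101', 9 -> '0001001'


num_bits = floor(log2(394)) + 1 = 9
leading_zeros = num_bits - 1 = 8
binary(394) = 110001010

Elias gamma(394) = '00000000' + '110001010' = 00000000110001010 (17 bits)


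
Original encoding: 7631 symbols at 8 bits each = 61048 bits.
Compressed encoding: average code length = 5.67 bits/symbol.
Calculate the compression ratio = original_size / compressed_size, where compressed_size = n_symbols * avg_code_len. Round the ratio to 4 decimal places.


original_size = n_symbols * orig_bits = 7631 * 8 = 61048 bits
compressed_size = n_symbols * avg_code_len = 7631 * 5.67 = 43267.77 bits
ratio = original_size / compressed_size = 61048 / 43267.77 = 1.4109

Compression ratio = 1.4109


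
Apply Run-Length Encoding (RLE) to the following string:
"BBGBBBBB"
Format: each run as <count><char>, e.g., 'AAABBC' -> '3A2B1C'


Scanning runs left to right:
  i=0: run of 'B' x 2 -> '2B'
  i=2: run of 'G' x 1 -> '1G'
  i=3: run of 'B' x 5 -> '5B'

RLE = 2B1G5B


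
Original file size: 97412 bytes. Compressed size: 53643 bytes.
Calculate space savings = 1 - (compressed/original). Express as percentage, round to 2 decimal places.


ratio = compressed/original = 53643/97412 = 0.550682
savings = 1 - ratio = 1 - 0.550682 = 0.449318
as a percentage: 0.449318 * 100 = 44.93%

Space savings = 1 - 53643/97412 = 44.93%


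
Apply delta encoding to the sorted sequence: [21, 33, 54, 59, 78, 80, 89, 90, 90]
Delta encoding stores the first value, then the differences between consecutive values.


First value: 21
Deltas:
  33 - 21 = 12
  54 - 33 = 21
  59 - 54 = 5
  78 - 59 = 19
  80 - 78 = 2
  89 - 80 = 9
  90 - 89 = 1
  90 - 90 = 0


Delta encoded: [21, 12, 21, 5, 19, 2, 9, 1, 0]


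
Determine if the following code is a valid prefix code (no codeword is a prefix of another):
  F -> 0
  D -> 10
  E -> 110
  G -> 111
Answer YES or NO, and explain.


Checking each pair (does one codeword prefix another?):
  F='0' vs D='10': no prefix
  F='0' vs E='110': no prefix
  F='0' vs G='111': no prefix
  D='10' vs F='0': no prefix
  D='10' vs E='110': no prefix
  D='10' vs G='111': no prefix
  E='110' vs F='0': no prefix
  E='110' vs D='10': no prefix
  E='110' vs G='111': no prefix
  G='111' vs F='0': no prefix
  G='111' vs D='10': no prefix
  G='111' vs E='110': no prefix
No violation found over all pairs.

YES -- this is a valid prefix code. No codeword is a prefix of any other codeword.


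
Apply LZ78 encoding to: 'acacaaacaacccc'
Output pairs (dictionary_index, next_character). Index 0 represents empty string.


LZ78 encoding steps:
Dictionary: {0: ''}
Step 1: w='' (idx 0), next='a' -> output (0, 'a'), add 'a' as idx 1
Step 2: w='' (idx 0), next='c' -> output (0, 'c'), add 'c' as idx 2
Step 3: w='a' (idx 1), next='c' -> output (1, 'c'), add 'ac' as idx 3
Step 4: w='a' (idx 1), next='a' -> output (1, 'a'), add 'aa' as idx 4
Step 5: w='ac' (idx 3), next='a' -> output (3, 'a'), add 'aca' as idx 5
Step 6: w='ac' (idx 3), next='c' -> output (3, 'c'), add 'acc' as idx 6
Step 7: w='c' (idx 2), next='c' -> output (2, 'c'), add 'cc' as idx 7


Encoded: [(0, 'a'), (0, 'c'), (1, 'c'), (1, 'a'), (3, 'a'), (3, 'c'), (2, 'c')]
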